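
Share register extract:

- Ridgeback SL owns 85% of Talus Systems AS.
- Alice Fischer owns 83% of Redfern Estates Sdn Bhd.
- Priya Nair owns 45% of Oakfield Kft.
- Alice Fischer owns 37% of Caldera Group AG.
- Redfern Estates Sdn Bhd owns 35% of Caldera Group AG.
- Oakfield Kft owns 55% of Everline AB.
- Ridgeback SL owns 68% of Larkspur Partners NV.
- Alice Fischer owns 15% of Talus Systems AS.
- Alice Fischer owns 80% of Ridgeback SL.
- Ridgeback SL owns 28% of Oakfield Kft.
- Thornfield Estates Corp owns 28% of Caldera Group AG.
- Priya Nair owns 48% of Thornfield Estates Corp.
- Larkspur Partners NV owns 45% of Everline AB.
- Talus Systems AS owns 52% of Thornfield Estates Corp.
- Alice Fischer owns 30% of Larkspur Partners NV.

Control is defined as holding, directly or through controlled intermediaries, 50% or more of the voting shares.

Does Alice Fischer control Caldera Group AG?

Yes

Alice holds 83% of Redfern, so Alice controls Redfern.
Alice holds 80% of Ridgeback, so Alice controls Ridgeback.
Ridgeback and Alice together hold 85% + 15% = 100% of Talus, so Alice controls Talus.
Talus holds 52% of Thornfield, so Alice controls Thornfield.
Alice and Redfern and Thornfield together hold 37% + 35% + 28% = 100% of Caldera, so Alice controls Caldera.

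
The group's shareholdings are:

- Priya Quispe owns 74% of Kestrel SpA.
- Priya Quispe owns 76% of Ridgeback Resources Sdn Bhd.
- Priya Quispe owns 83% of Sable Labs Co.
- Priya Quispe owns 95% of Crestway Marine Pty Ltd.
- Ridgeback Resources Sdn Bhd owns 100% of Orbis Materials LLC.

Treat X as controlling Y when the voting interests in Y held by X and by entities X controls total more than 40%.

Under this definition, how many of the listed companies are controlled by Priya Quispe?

5

Priya holds 95% of Crestway, so Priya controls Crestway.
Priya holds 76% of Ridgeback, so Priya controls Ridgeback.
Priya holds 83% of Sable, so Priya controls Sable.
Priya holds 74% of Kestrel, so Priya controls Kestrel.
Ridgeback holds 100% of Orbis, so Priya controls Orbis.
Priya controls 5 companies.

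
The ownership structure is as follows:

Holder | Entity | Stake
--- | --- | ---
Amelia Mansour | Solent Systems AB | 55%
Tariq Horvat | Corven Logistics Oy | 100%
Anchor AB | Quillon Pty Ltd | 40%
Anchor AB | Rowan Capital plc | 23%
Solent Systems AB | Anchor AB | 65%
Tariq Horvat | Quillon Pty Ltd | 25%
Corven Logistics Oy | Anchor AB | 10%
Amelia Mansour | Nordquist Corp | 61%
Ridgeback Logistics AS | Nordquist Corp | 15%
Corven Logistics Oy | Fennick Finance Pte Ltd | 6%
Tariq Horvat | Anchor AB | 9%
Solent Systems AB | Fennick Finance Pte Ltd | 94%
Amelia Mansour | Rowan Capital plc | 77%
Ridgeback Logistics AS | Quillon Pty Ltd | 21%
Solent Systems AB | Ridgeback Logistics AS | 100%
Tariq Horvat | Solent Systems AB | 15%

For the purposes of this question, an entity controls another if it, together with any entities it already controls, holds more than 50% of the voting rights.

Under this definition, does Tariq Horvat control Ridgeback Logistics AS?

Tariq holds 100% of Corven, so Tariq controls Corven.
Neither Tariq nor any entity Tariq controls holds any voting interest in Ridgeback.
So Tariq does not control Ridgeback.

No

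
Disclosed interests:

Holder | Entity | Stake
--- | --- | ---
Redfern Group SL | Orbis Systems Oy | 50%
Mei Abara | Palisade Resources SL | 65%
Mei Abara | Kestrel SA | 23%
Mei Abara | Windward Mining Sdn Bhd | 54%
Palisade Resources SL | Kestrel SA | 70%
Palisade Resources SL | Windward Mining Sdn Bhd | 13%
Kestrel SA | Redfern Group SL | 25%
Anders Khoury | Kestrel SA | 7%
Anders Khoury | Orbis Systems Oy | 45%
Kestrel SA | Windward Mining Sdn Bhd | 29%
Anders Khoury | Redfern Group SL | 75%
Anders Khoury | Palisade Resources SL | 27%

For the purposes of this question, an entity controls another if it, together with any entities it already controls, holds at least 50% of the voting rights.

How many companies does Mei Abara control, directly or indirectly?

Mei holds 65% of Palisade, so Mei controls Palisade.
Mei and Palisade together hold 23% + 70% = 93% of Kestrel, so Mei controls Kestrel.
Mei and Kestrel and Palisade together hold 54% + 29% + 13% = 96% of Windward, so Mei controls Windward.
No other company's threshold is met.
Mei controls 3 companies.

3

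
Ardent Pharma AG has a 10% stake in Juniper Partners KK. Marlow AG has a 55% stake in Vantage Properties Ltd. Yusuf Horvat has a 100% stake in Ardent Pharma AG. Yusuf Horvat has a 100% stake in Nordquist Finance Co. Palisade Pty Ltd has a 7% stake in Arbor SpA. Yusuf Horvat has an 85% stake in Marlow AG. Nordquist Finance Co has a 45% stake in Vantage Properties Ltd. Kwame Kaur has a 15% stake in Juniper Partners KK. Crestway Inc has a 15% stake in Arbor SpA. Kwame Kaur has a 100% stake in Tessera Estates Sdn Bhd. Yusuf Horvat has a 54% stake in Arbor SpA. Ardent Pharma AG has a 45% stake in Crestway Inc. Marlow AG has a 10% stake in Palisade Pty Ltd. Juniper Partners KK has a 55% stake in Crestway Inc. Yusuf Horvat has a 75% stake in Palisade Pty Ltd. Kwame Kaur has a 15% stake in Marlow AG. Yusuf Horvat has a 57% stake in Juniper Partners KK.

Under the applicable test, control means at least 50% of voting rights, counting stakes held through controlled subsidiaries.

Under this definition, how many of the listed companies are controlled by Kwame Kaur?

Kwame holds 100% of Tessera, so Kwame controls Tessera.
No other company's threshold is met.
Kwame controls 1 company.

1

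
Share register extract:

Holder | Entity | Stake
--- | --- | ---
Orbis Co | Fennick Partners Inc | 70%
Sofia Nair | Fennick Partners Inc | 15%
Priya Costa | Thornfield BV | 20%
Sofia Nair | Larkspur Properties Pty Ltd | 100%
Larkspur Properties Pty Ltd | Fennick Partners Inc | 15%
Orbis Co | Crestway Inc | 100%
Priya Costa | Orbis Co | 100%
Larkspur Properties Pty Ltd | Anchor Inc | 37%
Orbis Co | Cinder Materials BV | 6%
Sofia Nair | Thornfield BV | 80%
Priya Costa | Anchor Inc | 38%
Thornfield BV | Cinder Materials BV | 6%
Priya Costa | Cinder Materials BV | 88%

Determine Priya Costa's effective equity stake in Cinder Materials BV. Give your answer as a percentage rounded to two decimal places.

95.20%

Priya reaches Cinder along 3 paths.
Via Thornfield: 20% × 6% = 1.2%.
Via Orbis: 100% × 6% = 6%.
Direct stake: 88% = 88%.
Total: 1.2% + 6% + 88% = 95.2%.
Rounded: 95.20%.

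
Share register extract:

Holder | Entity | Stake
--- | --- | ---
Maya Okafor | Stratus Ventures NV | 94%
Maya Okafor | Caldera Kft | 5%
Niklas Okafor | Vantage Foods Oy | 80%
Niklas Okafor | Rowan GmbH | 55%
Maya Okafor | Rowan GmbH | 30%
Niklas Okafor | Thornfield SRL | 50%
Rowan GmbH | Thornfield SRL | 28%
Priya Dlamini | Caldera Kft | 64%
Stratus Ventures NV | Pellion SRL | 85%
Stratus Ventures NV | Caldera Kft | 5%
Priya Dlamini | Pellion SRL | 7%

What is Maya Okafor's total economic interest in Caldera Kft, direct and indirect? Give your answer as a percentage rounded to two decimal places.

9.70%

Maya reaches Caldera along 2 paths.
Via Stratus: 94% × 5% = 4.7%.
Direct stake: 5% = 5%.
Total: 4.7% + 5% = 9.7%.
Rounded: 9.70%.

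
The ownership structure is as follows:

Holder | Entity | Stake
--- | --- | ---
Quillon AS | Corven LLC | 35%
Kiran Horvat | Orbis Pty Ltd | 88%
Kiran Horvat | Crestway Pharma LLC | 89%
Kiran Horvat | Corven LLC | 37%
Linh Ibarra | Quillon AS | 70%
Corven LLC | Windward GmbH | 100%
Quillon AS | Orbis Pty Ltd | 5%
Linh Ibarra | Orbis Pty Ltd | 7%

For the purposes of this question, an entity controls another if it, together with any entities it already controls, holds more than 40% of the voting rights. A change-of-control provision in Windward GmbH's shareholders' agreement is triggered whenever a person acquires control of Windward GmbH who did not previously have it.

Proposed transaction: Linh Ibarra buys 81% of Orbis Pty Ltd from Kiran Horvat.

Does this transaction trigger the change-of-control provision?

No

The purchase adds only to Linh's holdings (Kiran's stake shrinks), so Linh is the only person who could newly come to control Windward.
Linh holds 70% of Quillon, so Linh controls Quillon.
Neither Linh nor any entity Linh controls holds any voting interest in Windward.
So before the transaction, Linh does not control Windward.
After the purchase, Linh's direct stake in Orbis rises to 7% + 81% = 88%, and Kiran's stake falls to 7%.
Quillon and Linh together hold 5% + 88% = 93% of Orbis, so Linh controls Orbis.
After the transaction, neither Linh nor any entity Linh controls holds a voting interest in Windward, so Linh still does not control it.
No new person acquires control, so the clause is not triggered.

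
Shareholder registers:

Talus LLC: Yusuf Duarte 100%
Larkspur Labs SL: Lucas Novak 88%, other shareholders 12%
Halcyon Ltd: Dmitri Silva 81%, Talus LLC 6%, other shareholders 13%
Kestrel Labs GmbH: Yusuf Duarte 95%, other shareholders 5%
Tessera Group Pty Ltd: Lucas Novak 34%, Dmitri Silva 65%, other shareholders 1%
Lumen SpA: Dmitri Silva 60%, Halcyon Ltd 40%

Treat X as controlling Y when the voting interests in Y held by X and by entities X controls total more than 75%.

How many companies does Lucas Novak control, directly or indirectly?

1

Lucas holds 88% of Larkspur, so Lucas controls Larkspur.
No other company's threshold is met.
Lucas controls 1 company.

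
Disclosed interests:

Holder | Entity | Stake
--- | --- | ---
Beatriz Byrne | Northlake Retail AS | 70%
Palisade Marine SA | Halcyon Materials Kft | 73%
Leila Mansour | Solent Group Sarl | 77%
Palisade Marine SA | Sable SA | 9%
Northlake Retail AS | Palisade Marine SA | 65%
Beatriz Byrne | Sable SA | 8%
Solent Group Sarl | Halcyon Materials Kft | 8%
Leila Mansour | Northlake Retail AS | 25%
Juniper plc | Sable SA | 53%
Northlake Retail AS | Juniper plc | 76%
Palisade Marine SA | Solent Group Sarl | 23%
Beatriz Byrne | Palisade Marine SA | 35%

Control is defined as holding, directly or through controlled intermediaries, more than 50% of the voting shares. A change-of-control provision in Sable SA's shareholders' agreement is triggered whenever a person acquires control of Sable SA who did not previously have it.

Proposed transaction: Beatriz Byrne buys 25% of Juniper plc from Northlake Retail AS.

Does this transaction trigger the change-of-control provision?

The purchase adds only to Beatriz's holdings (Northlake's stake shrinks), so Beatriz is the only person who could newly come to control Sable.
Beatriz holds 70% of Northlake, so Beatriz controls Northlake.
Northlake holds 76% of Juniper, so Beatriz controls Juniper.
Northlake and Beatriz together hold 65% + 35% = 100% of Palisade, so Beatriz controls Palisade.
Beatriz and Palisade and Juniper together hold 8% + 9% + 53% = 70% of Sable, so Beatriz controls Sable.
So Beatriz already controls Sable before the transaction.
After the purchase, Beatriz holds 25% of Juniper directly, and Northlake's stake falls to 51%.
Beatriz controlled Sable already, so this is not a new person acquiring control; every other person's position is unchanged or reduced.
No new person acquires control, so the clause is not triggered.

No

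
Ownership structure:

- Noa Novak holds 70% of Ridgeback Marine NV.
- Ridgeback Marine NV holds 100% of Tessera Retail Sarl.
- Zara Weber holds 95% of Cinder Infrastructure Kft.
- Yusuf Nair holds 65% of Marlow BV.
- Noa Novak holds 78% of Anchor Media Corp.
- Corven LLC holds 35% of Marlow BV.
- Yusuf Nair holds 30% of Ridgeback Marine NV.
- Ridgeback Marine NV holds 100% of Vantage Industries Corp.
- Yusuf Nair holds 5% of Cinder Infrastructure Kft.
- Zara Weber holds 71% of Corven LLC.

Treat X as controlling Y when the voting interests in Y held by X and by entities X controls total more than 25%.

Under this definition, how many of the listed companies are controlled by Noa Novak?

Noa holds 78% of Anchor, so Noa controls Anchor.
Noa holds 70% of Ridgeback, so Noa controls Ridgeback.
Ridgeback holds 100% of Vantage, so Noa controls Vantage.
Ridgeback holds 100% of Tessera, so Noa controls Tessera.
No other company's threshold is met.
Noa controls 4 companies.

4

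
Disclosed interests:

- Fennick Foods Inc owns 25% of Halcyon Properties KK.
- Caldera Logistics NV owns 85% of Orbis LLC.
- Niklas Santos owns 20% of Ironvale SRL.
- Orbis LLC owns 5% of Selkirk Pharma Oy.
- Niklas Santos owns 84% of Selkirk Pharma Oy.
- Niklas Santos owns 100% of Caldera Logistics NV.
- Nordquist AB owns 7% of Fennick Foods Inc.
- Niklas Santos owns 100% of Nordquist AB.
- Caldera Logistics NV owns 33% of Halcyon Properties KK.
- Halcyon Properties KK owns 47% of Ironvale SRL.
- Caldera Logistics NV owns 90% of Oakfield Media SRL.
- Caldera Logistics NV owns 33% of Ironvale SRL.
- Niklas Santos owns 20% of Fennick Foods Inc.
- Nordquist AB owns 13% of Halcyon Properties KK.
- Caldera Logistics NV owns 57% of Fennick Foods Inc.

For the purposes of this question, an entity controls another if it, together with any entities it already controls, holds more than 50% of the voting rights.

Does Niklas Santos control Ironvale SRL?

Yes

Niklas holds 100% of Nordquist, so Niklas controls Nordquist.
Niklas holds 100% of Caldera, so Niklas controls Caldera.
Niklas and Caldera and Nordquist together hold 20% + 57% + 7% = 84% of Fennick, so Niklas controls Fennick.
Caldera and Fennick and Nordquist together hold 33% + 25% + 13% = 71% of Halcyon, so Niklas controls Halcyon.
Niklas and Halcyon and Caldera together hold 20% + 47% + 33% = 100% of Ironvale, so Niklas controls Ironvale.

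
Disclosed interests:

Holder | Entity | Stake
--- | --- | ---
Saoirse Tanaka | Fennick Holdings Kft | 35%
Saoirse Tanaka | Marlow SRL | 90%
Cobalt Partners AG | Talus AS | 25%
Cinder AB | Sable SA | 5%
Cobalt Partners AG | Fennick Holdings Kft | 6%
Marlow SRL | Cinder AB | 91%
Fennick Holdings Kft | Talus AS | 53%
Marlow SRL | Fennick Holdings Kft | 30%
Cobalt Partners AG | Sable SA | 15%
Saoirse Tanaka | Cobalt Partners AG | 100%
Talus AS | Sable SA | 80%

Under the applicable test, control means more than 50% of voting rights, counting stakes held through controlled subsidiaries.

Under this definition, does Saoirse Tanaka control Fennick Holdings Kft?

Saoirse holds 100% of Cobalt, so Saoirse controls Cobalt.
Saoirse holds 90% of Marlow, so Saoirse controls Marlow.
Saoirse and Marlow and Cobalt together hold 35% + 30% + 6% = 71% of Fennick, so Saoirse controls Fennick.

Yes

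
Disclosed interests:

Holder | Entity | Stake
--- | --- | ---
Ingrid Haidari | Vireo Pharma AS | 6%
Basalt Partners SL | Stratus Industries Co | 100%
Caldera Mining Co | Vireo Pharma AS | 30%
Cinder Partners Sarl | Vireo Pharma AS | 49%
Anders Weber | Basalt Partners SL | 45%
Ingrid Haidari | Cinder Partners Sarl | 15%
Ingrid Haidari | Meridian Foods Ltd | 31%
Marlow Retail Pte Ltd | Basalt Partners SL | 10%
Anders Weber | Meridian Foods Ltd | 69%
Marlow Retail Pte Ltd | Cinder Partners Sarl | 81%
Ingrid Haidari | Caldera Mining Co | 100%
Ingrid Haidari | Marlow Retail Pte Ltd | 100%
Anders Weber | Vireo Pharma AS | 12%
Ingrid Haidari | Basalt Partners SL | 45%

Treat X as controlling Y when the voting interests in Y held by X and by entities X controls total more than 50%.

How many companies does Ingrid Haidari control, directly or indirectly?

6

Ingrid holds 100% of Marlow, so Ingrid controls Marlow.
Marlow and Ingrid together hold 10% + 45% = 55% of Basalt, so Ingrid controls Basalt.
Ingrid holds 100% of Caldera, so Ingrid controls Caldera.
Ingrid and Marlow together hold 15% + 81% = 96% of Cinder, so Ingrid controls Cinder.
Basalt holds 100% of Stratus, so Ingrid controls Stratus.
Cinder and Ingrid and Caldera together hold 49% + 6% + 30% = 85% of Vireo, so Ingrid controls Vireo.
No other company's threshold is met.
Ingrid controls 6 companies.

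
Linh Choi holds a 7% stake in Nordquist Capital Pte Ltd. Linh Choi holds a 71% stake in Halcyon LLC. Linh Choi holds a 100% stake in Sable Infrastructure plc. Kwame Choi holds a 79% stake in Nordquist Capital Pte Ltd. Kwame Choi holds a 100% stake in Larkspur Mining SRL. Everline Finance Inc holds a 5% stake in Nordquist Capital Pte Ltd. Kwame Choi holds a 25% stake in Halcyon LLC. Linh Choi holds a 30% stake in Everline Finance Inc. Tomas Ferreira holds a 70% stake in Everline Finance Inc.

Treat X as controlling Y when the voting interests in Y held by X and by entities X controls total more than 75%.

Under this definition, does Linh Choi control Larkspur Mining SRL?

Linh holds 100% of Sable, so Linh controls Sable.
Neither Linh nor any entity Linh controls holds any voting interest in Larkspur.
So Linh does not control Larkspur.

No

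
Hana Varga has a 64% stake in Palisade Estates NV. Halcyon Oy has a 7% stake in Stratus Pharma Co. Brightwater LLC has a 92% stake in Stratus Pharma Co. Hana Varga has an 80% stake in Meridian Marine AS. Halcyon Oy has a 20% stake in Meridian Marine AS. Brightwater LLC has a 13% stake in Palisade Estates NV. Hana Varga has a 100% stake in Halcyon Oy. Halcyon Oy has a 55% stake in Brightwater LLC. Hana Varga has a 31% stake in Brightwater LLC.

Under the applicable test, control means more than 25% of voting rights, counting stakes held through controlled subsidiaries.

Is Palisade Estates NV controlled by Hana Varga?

Yes

Hana holds 100% of Halcyon, so Hana controls Halcyon.
Hana and Halcyon together hold 31% + 55% = 86% of Brightwater, so Hana controls Brightwater.
Hana and Brightwater together hold 64% + 13% = 77% of Palisade, so Hana controls Palisade.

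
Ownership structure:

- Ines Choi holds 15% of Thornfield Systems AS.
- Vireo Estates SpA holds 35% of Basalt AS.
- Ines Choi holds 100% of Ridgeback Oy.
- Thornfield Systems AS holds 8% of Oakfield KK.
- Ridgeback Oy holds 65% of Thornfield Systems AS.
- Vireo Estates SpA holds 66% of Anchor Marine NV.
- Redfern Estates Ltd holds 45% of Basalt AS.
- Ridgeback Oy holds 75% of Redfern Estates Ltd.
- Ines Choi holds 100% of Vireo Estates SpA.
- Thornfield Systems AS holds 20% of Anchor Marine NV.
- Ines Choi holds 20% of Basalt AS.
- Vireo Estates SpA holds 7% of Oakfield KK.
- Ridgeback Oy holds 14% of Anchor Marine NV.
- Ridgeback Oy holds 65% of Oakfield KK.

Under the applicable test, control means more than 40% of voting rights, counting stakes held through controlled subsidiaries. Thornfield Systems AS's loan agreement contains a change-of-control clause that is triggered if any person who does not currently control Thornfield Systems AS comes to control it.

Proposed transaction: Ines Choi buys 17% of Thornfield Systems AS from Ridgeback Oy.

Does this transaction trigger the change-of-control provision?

The purchase adds only to Ines's holdings (Ridgeback's stake shrinks), so Ines is the only person who could newly come to control Thornfield.
Ines holds 100% of Ridgeback, so Ines controls Ridgeback.
Ines and Ridgeback together hold 15% + 65% = 80% of Thornfield, so Ines controls Thornfield.
So Ines already controls Thornfield before the transaction.
After the purchase, Ines's direct stake in Thornfield rises to 15% + 17% = 32%, and Ridgeback's stake falls to 48%.
Ines controlled Thornfield already, so this is not a new person acquiring control; every other person's position is unchanged or reduced.
No new person acquires control, so the clause is not triggered.

No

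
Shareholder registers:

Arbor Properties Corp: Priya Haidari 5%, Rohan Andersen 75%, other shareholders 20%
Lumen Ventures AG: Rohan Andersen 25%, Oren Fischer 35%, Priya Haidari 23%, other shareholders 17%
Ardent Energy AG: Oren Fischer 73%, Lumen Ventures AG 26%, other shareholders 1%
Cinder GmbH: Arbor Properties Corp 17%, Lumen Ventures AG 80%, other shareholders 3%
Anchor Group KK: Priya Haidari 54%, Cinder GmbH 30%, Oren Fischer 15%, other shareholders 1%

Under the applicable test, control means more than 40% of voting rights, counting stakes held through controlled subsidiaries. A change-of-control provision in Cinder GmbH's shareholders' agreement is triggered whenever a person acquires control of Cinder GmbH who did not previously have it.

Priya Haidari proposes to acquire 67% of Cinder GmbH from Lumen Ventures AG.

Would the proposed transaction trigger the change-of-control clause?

Yes

The purchase adds only to Priya's holdings (Lumen's stake shrinks), so Priya is the only person who could newly come to control Cinder.
Priya holds 54% of Anchor, so Priya controls Anchor.
Neither Priya nor any entity Priya controls holds any voting interest in Cinder.
So before the transaction, Priya does not control Cinder.
After the purchase, Priya holds 67% of Cinder directly, and Lumen's stake falls to 13%.
Priya holds 67% of Cinder, so Priya controls Cinder.
Priya did not control Cinder before and does after, so the clause is triggered.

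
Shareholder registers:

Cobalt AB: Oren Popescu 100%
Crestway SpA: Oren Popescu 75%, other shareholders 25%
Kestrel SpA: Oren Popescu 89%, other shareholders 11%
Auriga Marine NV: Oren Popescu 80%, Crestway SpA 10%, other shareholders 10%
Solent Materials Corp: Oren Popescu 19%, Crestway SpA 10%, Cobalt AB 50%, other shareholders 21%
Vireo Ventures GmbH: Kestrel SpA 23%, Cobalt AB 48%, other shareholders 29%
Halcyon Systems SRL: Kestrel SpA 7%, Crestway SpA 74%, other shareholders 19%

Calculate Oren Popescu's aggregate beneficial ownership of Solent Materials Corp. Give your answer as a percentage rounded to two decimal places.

76.50%

Oren reaches Solent along 3 paths.
Direct stake: 19% = 19%.
Via Crestway: 75% × 10% = 7.5%.
Via Cobalt: 100% × 50% = 50%.
Total: 19% + 7.5% + 50% = 76.5%.
Rounded: 76.50%.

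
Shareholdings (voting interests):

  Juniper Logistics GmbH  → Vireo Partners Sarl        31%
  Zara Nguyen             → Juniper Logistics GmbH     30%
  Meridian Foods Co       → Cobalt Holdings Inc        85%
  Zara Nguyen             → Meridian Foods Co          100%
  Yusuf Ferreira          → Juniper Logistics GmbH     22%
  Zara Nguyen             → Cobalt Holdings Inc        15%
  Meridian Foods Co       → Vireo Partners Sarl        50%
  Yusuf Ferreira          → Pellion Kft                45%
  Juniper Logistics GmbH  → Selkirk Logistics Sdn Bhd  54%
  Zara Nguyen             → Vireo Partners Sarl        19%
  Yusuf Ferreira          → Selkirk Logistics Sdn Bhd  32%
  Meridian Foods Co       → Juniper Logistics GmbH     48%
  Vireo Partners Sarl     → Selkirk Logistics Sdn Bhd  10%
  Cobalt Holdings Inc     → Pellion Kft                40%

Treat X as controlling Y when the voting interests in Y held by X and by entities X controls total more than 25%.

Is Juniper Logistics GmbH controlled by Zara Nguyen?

Yes

Zara holds 100% of Meridian, so Zara controls Meridian.
Meridian and Zara together hold 48% + 30% = 78% of Juniper, so Zara controls Juniper.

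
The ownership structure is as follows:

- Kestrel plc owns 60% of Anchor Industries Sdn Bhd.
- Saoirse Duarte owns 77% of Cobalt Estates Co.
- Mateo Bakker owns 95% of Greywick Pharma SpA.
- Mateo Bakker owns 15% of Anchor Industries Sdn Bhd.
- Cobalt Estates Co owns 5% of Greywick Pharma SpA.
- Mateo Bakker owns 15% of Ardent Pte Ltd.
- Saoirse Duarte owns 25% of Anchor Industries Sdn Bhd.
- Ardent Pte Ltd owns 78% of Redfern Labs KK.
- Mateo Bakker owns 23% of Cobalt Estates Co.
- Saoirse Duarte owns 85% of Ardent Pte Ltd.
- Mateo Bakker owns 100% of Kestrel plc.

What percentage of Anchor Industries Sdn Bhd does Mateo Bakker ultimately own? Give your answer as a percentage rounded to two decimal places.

Mateo reaches Anchor along 2 paths.
Direct stake: 15% = 15%.
Via Kestrel: 100% × 60% = 60%.
Total: 15% + 60% = 75%.
Rounded: 75.00%.

75.00%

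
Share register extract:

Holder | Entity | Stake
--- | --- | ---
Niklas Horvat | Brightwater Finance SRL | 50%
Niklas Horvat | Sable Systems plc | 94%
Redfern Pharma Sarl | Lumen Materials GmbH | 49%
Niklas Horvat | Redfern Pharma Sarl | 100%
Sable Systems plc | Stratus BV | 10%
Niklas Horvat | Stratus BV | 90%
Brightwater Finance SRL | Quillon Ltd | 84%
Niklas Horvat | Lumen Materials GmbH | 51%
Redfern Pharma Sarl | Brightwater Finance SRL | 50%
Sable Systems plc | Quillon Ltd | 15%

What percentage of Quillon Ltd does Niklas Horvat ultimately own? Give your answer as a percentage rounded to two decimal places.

Niklas reaches Quillon along 3 paths.
Via Sable: 94% × 15% = 14.1%.
Via Brightwater: 50% × 84% = 42%.
Via Redfern → Brightwater: 100% × 50% × 84% = 42%.
Total: 14.1% + 42% + 42% = 98.1%.
Rounded: 98.10%.

98.10%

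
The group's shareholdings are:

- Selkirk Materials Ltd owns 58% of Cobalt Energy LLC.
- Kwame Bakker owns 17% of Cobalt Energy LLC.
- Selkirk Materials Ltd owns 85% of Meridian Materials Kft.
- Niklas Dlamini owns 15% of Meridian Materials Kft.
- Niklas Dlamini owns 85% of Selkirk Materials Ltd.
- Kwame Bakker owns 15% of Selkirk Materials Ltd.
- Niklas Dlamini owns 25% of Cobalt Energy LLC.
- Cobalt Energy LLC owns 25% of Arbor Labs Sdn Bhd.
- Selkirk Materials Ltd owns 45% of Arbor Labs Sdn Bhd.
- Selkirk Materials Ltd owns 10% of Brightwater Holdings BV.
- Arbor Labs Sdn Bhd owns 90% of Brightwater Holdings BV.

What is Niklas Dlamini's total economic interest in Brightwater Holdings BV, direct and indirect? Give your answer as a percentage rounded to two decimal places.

Niklas reaches Brightwater along 4 paths.
Via Selkirk → Cobalt → Arbor: 85% × 58% × 25% × 90% = 11.0925%.
Via Cobalt → Arbor: 25% × 25% × 90% = 5.625%.
Via Selkirk → Arbor: 85% × 45% × 90% = 34.425%.
Via Selkirk: 85% × 10% = 8.5%.
Total: 11.0925% + 5.625% + 34.425% + 8.5% = 59.6425%.
Rounded: 59.64%.

59.64%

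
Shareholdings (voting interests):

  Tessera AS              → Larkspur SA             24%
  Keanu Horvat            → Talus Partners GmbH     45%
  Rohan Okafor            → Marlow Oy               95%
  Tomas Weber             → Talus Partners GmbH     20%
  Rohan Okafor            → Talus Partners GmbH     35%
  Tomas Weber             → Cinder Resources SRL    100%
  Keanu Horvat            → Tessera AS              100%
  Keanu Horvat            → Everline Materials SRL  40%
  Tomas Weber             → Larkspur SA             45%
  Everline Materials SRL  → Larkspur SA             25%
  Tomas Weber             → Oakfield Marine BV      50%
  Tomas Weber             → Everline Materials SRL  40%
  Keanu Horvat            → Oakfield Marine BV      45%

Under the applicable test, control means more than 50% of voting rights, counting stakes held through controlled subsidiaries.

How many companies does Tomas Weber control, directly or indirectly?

Tomas holds 100% of Cinder, so Tomas controls Cinder.
No other company's threshold is met.
Tomas controls 1 company.

1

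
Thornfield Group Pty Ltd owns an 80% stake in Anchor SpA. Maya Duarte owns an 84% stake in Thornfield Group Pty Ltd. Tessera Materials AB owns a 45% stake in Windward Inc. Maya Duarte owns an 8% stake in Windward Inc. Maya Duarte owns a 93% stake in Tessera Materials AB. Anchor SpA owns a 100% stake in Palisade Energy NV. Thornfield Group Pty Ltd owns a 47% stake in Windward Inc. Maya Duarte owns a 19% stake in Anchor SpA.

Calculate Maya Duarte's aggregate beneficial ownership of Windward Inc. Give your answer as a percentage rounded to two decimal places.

Maya reaches Windward along 3 paths.
Via Tessera: 93% × 45% = 41.85%.
Via Thornfield: 84% × 47% = 39.48%.
Direct stake: 8% = 8%.
Total: 41.85% + 39.48% + 8% = 89.33%.

89.33%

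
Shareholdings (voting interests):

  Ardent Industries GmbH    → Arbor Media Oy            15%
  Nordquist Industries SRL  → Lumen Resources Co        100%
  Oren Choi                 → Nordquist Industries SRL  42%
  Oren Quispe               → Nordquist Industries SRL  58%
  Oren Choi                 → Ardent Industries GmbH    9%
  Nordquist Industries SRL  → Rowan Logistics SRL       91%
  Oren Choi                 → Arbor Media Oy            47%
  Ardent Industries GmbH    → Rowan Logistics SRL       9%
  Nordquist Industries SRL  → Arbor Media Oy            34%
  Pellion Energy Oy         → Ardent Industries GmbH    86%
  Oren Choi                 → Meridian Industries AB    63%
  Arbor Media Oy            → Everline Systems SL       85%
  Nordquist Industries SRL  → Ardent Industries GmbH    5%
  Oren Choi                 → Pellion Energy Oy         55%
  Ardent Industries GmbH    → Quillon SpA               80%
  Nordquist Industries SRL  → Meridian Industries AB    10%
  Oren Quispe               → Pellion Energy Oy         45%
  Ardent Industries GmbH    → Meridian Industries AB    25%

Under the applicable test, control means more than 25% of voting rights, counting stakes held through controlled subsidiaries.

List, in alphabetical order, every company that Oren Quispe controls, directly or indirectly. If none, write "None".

Oren Quispe holds 45% of Pellion, so Oren Quispe controls Pellion.
Oren Quispe holds 58% of Nordquist, so Oren Quispe controls Nordquist.
Nordquist and Pellion together hold 5% + 86% = 91% of Ardent, so Oren Quispe controls Ardent.
Nordquist holds 100% of Lumen, so Oren Quispe controls Lumen.
Ardent holds 80% of Quillon, so Oren Quispe controls Quillon.
Nordquist and Ardent together hold 34% + 15% = 49% of Arbor, so Oren Quispe controls Arbor.
Ardent and Nordquist together hold 9% + 91% = 100% of Rowan, so Oren Quispe controls Rowan.
Nordquist and Ardent together hold 10% + 25% = 35% of Meridian, so Oren Quispe controls Meridian.
Arbor holds 85% of Everline, so Oren Quispe controls Everline.

Arbor Media Oy, Ardent Industries GmbH, Everline Systems SL, Lumen Resources Co, Meridian Industries AB, Nordquist Industries SRL, Pellion Energy Oy, Quillon SpA, Rowan Logistics SRL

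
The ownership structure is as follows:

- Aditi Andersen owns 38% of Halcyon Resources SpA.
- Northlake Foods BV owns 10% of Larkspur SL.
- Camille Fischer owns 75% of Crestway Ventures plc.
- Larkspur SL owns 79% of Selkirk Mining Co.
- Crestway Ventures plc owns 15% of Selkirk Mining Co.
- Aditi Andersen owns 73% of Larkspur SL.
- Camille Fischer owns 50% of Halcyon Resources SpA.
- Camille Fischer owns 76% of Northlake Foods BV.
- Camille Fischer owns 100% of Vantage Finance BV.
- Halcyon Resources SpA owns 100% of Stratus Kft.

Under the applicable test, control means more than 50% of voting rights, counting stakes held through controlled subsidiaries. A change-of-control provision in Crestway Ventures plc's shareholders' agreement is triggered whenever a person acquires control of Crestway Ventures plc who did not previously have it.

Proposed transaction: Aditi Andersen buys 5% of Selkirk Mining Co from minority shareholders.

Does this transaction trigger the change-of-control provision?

The purchase changes only Aditi's holdings, so Aditi is the only person who could newly come to control Crestway.
Aditi holds 73% of Larkspur, so Aditi controls Larkspur.
Larkspur holds 79% of Selkirk, so Aditi controls Selkirk.
Neither Aditi nor any entity Aditi controls holds any voting interest in Crestway.
So before the transaction, Aditi does not control Crestway.
After the purchase, Aditi holds 5% of Selkirk directly.
Larkspur and Aditi together hold 79% + 5% = 84% of Selkirk, so Aditi controls Selkirk.
After the transaction, neither Aditi nor any entity Aditi controls holds a voting interest in Crestway, so Aditi still does not control it.
No new person acquires control, so the clause is not triggered.

No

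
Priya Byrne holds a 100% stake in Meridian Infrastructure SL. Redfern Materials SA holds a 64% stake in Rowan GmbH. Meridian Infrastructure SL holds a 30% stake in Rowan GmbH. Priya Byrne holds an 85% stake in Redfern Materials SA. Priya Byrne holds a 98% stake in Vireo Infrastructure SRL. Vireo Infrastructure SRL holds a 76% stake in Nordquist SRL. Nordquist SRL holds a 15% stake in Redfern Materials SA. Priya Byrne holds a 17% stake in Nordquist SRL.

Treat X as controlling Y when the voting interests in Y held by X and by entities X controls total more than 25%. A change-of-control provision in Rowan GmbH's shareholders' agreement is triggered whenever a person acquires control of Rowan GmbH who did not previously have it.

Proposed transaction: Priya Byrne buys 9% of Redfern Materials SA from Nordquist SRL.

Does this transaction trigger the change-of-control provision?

The purchase adds only to Priya's holdings (Nordquist's stake shrinks), so Priya is the only person who could newly come to control Rowan.
Priya holds 98% of Vireo, so Priya controls Vireo.
Priya and Vireo together hold 17% + 76% = 93% of Nordquist, so Priya controls Nordquist.
Nordquist and Priya together hold 15% + 85% = 100% of Redfern, so Priya controls Redfern.
Priya holds 100% of Meridian, so Priya controls Meridian.
Redfern and Meridian together hold 64% + 30% = 94% of Rowan, so Priya controls Rowan.
So Priya already controls Rowan before the transaction.
After the purchase, Priya's direct stake in Redfern rises to 85% + 9% = 94%, and Nordquist's stake falls to 6%.
Priya controlled Rowan already, so this is not a new person acquiring control; every other person's position is unchanged or reduced.
No new person acquires control, so the clause is not triggered.

No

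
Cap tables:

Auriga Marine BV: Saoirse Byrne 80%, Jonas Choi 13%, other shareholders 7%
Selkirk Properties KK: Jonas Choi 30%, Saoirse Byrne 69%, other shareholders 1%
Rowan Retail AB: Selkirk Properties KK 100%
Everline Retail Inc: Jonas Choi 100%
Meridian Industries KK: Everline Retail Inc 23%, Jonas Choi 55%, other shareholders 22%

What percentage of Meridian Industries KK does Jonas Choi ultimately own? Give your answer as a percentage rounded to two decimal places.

Jonas reaches Meridian along 2 paths.
Via Everline: 100% × 23% = 23%.
Direct stake: 55% = 55%.
Total: 23% + 55% = 78%.
Rounded: 78.00%.

78.00%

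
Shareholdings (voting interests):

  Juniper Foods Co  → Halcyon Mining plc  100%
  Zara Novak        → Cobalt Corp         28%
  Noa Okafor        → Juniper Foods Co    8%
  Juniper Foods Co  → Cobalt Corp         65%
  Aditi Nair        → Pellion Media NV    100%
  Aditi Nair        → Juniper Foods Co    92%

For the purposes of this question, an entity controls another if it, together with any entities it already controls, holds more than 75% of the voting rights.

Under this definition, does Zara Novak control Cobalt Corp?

Zara's largest direct stake is 28% in Cobalt, which does not meet the threshold, so Zara controls no company.
In Cobalt, Zara's side holds only 28%, not > 75%.
So Zara does not control Cobalt.

No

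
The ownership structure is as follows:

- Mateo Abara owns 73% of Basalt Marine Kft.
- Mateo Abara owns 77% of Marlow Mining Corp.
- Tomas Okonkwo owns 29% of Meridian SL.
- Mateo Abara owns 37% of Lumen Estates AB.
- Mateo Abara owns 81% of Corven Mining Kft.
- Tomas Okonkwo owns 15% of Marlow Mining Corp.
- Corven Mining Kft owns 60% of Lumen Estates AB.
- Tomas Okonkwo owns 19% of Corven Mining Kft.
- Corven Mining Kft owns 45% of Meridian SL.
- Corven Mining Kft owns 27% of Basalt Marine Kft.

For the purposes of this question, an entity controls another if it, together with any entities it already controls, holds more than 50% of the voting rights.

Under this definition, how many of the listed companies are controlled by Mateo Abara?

4

Mateo holds 81% of Corven, so Mateo controls Corven.
Mateo holds 77% of Marlow, so Mateo controls Marlow.
Mateo and Corven together hold 73% + 27% = 100% of Basalt, so Mateo controls Basalt.
Corven and Mateo together hold 60% + 37% = 97% of Lumen, so Mateo controls Lumen.
No other company's threshold is met.
Mateo controls 4 companies.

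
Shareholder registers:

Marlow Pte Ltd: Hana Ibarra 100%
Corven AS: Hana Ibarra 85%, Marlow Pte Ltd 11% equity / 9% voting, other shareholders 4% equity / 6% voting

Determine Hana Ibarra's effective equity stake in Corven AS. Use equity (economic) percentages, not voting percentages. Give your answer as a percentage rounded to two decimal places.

96.00%

Hana reaches Corven along 2 paths.
Direct stake: 85% = 85%.
Via Marlow: 100% × 11% = 11%.
Total: 85% + 11% = 96%.
Rounded: 96.00%.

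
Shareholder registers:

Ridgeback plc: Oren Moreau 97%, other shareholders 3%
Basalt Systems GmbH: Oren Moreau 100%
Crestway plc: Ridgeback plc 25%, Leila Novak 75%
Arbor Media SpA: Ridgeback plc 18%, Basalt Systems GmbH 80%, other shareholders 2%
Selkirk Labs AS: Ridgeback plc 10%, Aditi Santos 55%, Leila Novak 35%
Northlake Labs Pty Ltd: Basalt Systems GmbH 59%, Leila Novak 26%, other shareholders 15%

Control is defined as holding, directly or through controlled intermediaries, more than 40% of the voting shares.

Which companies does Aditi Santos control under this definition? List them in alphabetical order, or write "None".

Selkirk Labs AS

Aditi holds 55% of Selkirk, so Aditi controls Selkirk.
No other company's threshold is met.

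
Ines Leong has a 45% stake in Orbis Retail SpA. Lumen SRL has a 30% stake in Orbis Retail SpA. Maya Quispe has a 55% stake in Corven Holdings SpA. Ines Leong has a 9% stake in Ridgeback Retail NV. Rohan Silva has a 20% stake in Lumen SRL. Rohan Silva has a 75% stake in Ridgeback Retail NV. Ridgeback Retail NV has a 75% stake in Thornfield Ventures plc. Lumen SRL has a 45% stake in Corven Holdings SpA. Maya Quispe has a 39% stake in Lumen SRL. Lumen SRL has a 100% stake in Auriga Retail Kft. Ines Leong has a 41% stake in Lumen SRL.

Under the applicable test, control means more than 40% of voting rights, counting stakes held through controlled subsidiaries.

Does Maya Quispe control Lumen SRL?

No

Maya holds 55% of Corven, so Maya controls Corven.
In Lumen, Maya's side holds only 39%, not > 40%.
So Maya does not control Lumen.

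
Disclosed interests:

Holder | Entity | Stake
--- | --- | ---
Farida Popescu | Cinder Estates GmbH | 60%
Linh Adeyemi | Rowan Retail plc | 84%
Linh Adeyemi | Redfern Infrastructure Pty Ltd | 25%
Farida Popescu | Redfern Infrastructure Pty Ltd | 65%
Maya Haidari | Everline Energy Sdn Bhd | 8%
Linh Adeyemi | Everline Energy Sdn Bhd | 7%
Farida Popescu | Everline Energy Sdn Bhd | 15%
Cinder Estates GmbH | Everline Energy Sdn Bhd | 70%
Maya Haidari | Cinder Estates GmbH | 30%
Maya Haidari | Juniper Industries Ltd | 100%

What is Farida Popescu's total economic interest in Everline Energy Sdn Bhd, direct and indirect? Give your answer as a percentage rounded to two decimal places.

57.00%

Farida reaches Everline along 2 paths.
Via Cinder: 60% × 70% = 42%.
Direct stake: 15% = 15%.
Total: 42% + 15% = 57%.
Rounded: 57.00%.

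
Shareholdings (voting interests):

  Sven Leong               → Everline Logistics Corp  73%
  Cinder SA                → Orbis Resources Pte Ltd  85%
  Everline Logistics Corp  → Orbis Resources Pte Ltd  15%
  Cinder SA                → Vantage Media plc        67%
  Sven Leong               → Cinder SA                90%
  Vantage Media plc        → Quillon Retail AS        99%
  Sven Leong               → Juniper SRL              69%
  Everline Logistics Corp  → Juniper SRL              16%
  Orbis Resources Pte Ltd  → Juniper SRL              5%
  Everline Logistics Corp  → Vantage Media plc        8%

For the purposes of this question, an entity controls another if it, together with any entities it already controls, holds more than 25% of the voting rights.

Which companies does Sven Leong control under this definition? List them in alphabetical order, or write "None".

Sven holds 90% of Cinder, so Sven controls Cinder.
Sven holds 73% of Everline, so Sven controls Everline.
Everline and Cinder together hold 15% + 85% = 100% of Orbis, so Sven controls Orbis.
Everline and Cinder together hold 8% + 67% = 75% of Vantage, so Sven controls Vantage.
Orbis and Sven and Everline together hold 5% + 69% + 16% = 90% of Juniper, so Sven controls Juniper.
Vantage holds 99% of Quillon, so Sven controls Quillon.

Cinder SA, Everline Logistics Corp, Juniper SRL, Orbis Resources Pte Ltd, Quillon Retail AS, Vantage Media plc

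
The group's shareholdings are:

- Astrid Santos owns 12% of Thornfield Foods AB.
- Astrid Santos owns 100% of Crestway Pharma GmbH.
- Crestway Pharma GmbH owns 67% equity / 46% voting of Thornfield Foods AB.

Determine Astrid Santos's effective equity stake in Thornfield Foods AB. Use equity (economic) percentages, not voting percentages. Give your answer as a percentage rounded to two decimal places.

79.00%

Astrid reaches Thornfield along 2 paths.
Direct stake: 12% = 12%.
Via Crestway: 100% × 67% = 67%.
Total: 12% + 67% = 79%.
Rounded: 79.00%.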